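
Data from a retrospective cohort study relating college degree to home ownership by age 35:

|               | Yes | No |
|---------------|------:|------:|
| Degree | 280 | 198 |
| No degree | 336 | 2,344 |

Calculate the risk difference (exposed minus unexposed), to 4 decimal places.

Cells: a = 280, b = 198, c = 336, d = 2344.
Risk in exposed = 280/478 = 0.585774; risk in unexposed = 336/2680 = 0.125373.
Risk difference = 0.585774 − 0.125373 = 0.460401

0.4604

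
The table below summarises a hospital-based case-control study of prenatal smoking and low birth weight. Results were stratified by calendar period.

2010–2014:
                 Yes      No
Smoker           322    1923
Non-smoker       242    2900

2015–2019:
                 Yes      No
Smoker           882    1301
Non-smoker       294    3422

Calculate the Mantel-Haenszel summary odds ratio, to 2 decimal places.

OR_MH = Σ(aᵢdᵢ/nᵢ) / Σ(bᵢcᵢ/nᵢ), where nᵢ is the stratum total.
Stratum 1 (2010–2014): n = 5387; a·d/n = 322·2900/5387 = 173.3432; b·c/n = 1923·242/5387 = 86.3869
Stratum 2 (2015–2019): n = 5899; a·d/n = 882·3422/5899 = 511.6467; b·c/n = 1301·294/5899 = 64.8405
OR_MH = (173.3432 + 511.6467) / (86.3869 + 64.8405) = 684.9900 / 151.2273 = 4.52954

4.53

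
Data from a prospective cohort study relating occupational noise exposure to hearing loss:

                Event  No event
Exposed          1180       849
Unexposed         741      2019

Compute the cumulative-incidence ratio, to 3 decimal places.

Cells: a = 1180, b = 849, c = 741, d = 2019.
Risk in exposed = 1180/2029 = 0.58157; risk in unexposed = 741/2760 = 0.26848.
RR = 0.58157 / 0.26848 = 2.16616
The risk among the exposed is 2.17 times that among the unexposed.

2.166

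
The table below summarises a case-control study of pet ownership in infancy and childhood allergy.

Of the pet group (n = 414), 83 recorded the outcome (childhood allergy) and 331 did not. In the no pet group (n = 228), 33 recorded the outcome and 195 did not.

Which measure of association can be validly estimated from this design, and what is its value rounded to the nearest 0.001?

From the description: a = 83, b = 331, c = 33, d = 195.
This is a case-control study: participants were sampled on outcome status, so risks in the source population cannot be estimated directly — relative risk is not valid here. The odds ratio is the appropriate measure.
OR = (a·d)/(b·c) = (83 × 195) / (331 × 33) = 16185 / 10923 = 1.48174

1.482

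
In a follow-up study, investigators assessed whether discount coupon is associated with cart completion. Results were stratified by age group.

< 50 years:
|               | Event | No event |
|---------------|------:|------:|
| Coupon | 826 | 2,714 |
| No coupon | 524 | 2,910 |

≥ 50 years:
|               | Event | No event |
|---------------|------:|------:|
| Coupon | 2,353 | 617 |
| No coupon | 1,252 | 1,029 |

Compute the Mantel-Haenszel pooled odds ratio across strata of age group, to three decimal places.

OR_MH = Σ(aᵢdᵢ/nᵢ) / Σ(bᵢcᵢ/nᵢ), where nᵢ is the stratum total.
Stratum 1 (< 50 years): n = 6974; a·d/n = 826·2910/6974 = 344.6602; b·c/n = 2714·524/6974 = 203.9197
Stratum 2 (≥ 50 years): n = 5251; a·d/n = 2353·1029/5251 = 461.1002; b·c/n = 617·1252/5251 = 147.1118
OR_MH = (344.6602 + 461.1002) / (203.9197 + 147.1118) = 805.7603 / 351.0315 = 2.29541

2.295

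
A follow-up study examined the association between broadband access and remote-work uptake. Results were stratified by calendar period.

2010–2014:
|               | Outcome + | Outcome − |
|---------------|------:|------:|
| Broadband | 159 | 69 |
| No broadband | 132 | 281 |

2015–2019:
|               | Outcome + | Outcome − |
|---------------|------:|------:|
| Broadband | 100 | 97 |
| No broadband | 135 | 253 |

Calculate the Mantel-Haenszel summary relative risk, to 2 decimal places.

RR_MH = Σ(aᵢ·n₀ᵢ/nᵢ) / Σ(cᵢ·n₁ᵢ/nᵢ), with n₁ᵢ = aᵢ+bᵢ (exposed), n₀ᵢ = cᵢ+dᵢ (unexposed), nᵢ = n₁ᵢ+n₀ᵢ.
Stratum 1 (2010–2014): n₁ = 228, n₀ = 413, n = 641; a·n₀/n = 159·413/641 = 102.4446; c·n₁/n = 132·228/641 = 46.9516
Stratum 2 (2015–2019): n₁ = 197, n₀ = 388, n = 585; a·n₀/n = 100·388/585 = 66.3248; c·n₁/n = 135·197/585 = 45.4615
RR_MH = (102.4446 + 66.3248) / (46.9516 + 45.4615) = 168.7694 / 92.4132 = 1.82625

1.83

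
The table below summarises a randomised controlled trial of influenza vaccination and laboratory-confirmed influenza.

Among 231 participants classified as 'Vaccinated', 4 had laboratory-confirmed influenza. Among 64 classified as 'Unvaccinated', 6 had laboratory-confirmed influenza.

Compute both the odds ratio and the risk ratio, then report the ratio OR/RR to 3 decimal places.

0.922

From the description: a = 4, b = 227, c = 6, d = 58.
OR = (4·58)/(227·6) = 232/1362 = 0.17034
Risk in exposed = 4/231 = 0.01732; risk in unexposed = 6/64 = 0.09375; RR = 0.18470
OR/RR = 0.17034 / 0.18470 = 0.92222
The outcome is rare in both groups, so OR ≈ RR (ratio near 1).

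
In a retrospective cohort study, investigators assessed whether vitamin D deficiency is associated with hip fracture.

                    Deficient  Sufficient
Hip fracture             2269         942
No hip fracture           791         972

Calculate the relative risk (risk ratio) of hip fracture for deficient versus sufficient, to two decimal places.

1.51

Reading the table with exposure as columns: a = 2269 (Deficient, case), b = 791 (Deficient, non-case), c = 942 (Sufficient, case), d = 972.
Risk in exposed = 2269/3060 = 0.74150; risk in unexposed = 942/1914 = 0.49216.
RR = 0.74150 / 0.49216 = 1.50662
The risk among the exposed is 1.51 times that among the unexposed.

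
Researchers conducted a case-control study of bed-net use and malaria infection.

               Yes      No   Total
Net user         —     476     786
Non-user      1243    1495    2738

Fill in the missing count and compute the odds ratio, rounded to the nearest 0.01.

The missing cell is in the exposed row: 786 − 476 = 310.
So a = 310, b = 476, c = 1243, d = 1495.
OR = (a·d)/(b·c) = (310 × 1495) / (476 × 1243) = 463450 / 591668 = 0.78329

0.78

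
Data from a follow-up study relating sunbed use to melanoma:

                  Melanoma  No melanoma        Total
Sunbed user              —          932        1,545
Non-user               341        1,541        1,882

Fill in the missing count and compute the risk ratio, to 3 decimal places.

The missing cell is in the exposed row: 1545 − 932 = 613.
So a = 613, b = 932, c = 341, d = 1541.
RR = [a/(a+b)] / [c/(c+d)] = (613/1545) / (341/1882) = 0.39676/0.18119 = 2.18976

2.190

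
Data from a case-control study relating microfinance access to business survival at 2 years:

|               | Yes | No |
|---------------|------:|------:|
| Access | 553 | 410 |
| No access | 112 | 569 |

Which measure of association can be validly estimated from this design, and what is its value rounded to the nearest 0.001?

6.852

Cells: a = 553, b = 410, c = 112, d = 569.
This is a case-control study: participants were sampled on outcome status, so risks in the source population cannot be estimated directly — relative risk is not valid here. The odds ratio is the appropriate measure.
OR = (a·d)/(b·c) = (553 × 569) / (410 × 112) = 314657 / 45920 = 6.85229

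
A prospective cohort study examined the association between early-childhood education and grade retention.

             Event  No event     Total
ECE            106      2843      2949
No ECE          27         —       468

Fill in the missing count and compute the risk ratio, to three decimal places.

0.623

The missing cell is in the unexposed row: 468 − 27 = 441.
So a = 106, b = 2843, c = 27, d = 441.
RR = [a/(a+b)] / [c/(c+d)] = (106/2949) / (27/468) = 0.03594/0.05769 = 0.62304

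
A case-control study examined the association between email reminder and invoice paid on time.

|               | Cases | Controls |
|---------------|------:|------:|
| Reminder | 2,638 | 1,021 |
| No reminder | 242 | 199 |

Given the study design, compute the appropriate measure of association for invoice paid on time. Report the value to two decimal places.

2.12

Cells: a = 2638, b = 1021, c = 242, d = 199.
This is a case-control study: participants were sampled on outcome status, so risks in the source population cannot be estimated directly — relative risk is not valid here. The odds ratio is the appropriate measure.
OR = (a·d)/(b·c) = (2638 × 199) / (1021 × 242) = 524962 / 247082 = 2.12465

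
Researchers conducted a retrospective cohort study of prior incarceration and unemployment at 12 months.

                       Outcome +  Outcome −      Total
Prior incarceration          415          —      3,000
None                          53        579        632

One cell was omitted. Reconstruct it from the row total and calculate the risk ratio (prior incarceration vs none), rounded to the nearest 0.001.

1.650

The missing cell is in the exposed row: 3000 − 415 = 2585.
So a = 415, b = 2585, c = 53, d = 579.
RR = [a/(a+b)] / [c/(c+d)] = (415/3000) / (53/632) = 0.13833/0.08386 = 1.64956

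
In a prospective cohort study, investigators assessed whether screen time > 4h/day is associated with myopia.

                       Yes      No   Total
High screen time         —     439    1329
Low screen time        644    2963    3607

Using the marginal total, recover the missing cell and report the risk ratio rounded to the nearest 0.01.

The missing cell is in the exposed row: 1329 − 439 = 890.
So a = 890, b = 439, c = 644, d = 2963.
RR = [a/(a+b)] / [c/(c+d)] = (890/1329) / (644/3607) = 0.66968/0.17854 = 3.75081

3.75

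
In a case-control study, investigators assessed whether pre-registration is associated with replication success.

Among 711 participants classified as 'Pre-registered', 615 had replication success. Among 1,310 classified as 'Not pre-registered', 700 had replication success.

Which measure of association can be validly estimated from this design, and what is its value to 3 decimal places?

From the description: a = 615, b = 96, c = 700, d = 610.
This is a case-control study: participants were sampled on outcome status, so risks in the source population cannot be estimated directly — relative risk is not valid here. The odds ratio is the appropriate measure.
OR = (a·d)/(b·c) = (615 × 610) / (96 × 700) = 375150 / 67200 = 5.58259

5.583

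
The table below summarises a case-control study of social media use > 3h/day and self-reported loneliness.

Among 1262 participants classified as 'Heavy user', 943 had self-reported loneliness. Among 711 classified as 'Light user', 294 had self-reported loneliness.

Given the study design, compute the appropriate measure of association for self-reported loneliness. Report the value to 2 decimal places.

4.19

From the description: a = 943, b = 319, c = 294, d = 417.
This is a case-control study: participants were sampled on outcome status, so risks in the source population cannot be estimated directly — relative risk is not valid here. The odds ratio is the appropriate measure.
OR = (a·d)/(b·c) = (943 × 417) / (319 × 294) = 393231 / 93786 = 4.19285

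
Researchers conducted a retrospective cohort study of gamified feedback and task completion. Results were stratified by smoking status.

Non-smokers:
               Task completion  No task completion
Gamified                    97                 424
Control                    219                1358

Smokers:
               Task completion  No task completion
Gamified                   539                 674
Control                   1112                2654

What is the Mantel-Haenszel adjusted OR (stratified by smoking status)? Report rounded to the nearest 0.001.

OR_MH = Σ(aᵢdᵢ/nᵢ) / Σ(bᵢcᵢ/nᵢ), where nᵢ is the stratum total.
Stratum 1 (Non-smokers): n = 2098; a·d/n = 97·1358/2098 = 62.7865; b·c/n = 424·219/2098 = 44.2593
Stratum 2 (Smokers): n = 4979; a·d/n = 539·2654/4979 = 287.3079; b·c/n = 674·1112/4979 = 150.5298
OR_MH = (62.7865 + 287.3079) / (44.2593 + 150.5298) = 350.0944 / 194.7891 = 1.79730

1.797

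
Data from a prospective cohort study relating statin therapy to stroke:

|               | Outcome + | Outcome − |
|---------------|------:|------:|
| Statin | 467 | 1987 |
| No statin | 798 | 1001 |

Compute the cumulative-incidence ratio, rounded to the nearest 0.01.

Cells: a = 467, b = 1987, c = 798, d = 1001.
Risk in exposed = 467/2454 = 0.19030; risk in unexposed = 798/1799 = 0.44358.
RR = 0.19030 / 0.44358 = 0.42901
The risk is 57% lower among the exposed than among the unexposed.

0.43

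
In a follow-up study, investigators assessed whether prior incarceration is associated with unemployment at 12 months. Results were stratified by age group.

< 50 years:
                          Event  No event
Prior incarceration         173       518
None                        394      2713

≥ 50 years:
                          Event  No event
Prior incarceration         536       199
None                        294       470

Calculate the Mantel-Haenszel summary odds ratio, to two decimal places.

OR_MH = Σ(aᵢdᵢ/nᵢ) / Σ(bᵢcᵢ/nᵢ), where nᵢ is the stratum total.
Stratum 1 (< 50 years): n = 3798; a·d/n = 173·2713/3798 = 123.5779; b·c/n = 518·394/3798 = 53.7367
Stratum 2 (≥ 50 years): n = 1499; a·d/n = 536·470/1499 = 168.0587; b·c/n = 199·294/1499 = 39.0300
OR_MH = (123.5779 + 168.0587) / (53.7367 + 39.0300) = 291.6366 / 92.7667 = 3.14376

3.14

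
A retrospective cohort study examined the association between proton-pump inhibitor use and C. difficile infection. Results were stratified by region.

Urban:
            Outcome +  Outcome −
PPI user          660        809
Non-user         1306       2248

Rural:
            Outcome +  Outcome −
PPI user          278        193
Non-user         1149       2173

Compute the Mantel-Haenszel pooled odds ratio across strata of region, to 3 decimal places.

1.691

OR_MH = Σ(aᵢdᵢ/nᵢ) / Σ(bᵢcᵢ/nᵢ), where nᵢ is the stratum total.
Stratum 1 (Urban): n = 5023; a·d/n = 660·2248/5023 = 295.3773; b·c/n = 809·1306/5023 = 210.3432
Stratum 2 (Rural): n = 3793; a·d/n = 278·2173/3793 = 159.2655; b·c/n = 193·1149/3793 = 58.4648
OR_MH = (295.3773 + 159.2655) / (210.3432 + 58.4648) = 454.6428 / 268.8080 = 1.69133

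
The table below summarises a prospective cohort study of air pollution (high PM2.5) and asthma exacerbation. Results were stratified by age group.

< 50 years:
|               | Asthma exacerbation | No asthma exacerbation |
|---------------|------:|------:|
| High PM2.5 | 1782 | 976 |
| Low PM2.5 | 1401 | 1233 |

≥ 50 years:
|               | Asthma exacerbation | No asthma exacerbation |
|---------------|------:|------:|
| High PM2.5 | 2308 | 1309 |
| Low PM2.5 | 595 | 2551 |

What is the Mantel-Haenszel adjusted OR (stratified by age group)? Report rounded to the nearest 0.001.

3.466

OR_MH = Σ(aᵢdᵢ/nᵢ) / Σ(bᵢcᵢ/nᵢ), where nᵢ is the stratum total.
Stratum 1 (< 50 years): n = 5392; a·d/n = 1782·1233/5392 = 407.4937; b·c/n = 976·1401/5392 = 253.5935
Stratum 2 (≥ 50 years): n = 6763; a·d/n = 2308·2551/6763 = 870.5764; b·c/n = 1309·595/6763 = 115.1641
OR_MH = (407.4937 + 870.5764) / (253.5935 + 115.1641) = 1278.0701 / 368.7576 = 3.46588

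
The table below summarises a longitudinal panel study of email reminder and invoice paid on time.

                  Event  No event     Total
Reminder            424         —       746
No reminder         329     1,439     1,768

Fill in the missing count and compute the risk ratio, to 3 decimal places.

The missing cell is in the exposed row: 746 − 424 = 322.
So a = 424, b = 322, c = 329, d = 1439.
RR = [a/(a+b)] / [c/(c+d)] = (424/746) / (329/1768) = 0.56836/0.18609 = 3.05431

3.054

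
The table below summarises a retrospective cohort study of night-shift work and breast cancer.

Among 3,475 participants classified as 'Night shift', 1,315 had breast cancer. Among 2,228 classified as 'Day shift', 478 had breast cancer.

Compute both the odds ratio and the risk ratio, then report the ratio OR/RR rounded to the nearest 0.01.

1.26

From the description: a = 1315, b = 2160, c = 478, d = 1750.
OR = (1315·1750)/(2160·478) = 2301250/1032480 = 2.22886
Risk in exposed = 1315/3475 = 0.37842; risk in unexposed = 478/2228 = 0.21454; RR = 1.76384
OR/RR = 2.22886 / 1.76384 = 1.26364
The outcome is not rare, so the OR lies further from 1 than the RR.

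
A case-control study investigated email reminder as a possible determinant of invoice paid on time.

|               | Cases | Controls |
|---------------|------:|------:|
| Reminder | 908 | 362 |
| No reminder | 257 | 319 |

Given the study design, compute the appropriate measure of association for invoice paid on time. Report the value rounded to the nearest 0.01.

3.11

Cells: a = 908, b = 362, c = 257, d = 319.
This is a case-control study: participants were sampled on outcome status, so risks in the source population cannot be estimated directly — relative risk is not valid here. The odds ratio is the appropriate measure.
OR = (a·d)/(b·c) = (908 × 319) / (362 × 257) = 289652 / 93034 = 3.11340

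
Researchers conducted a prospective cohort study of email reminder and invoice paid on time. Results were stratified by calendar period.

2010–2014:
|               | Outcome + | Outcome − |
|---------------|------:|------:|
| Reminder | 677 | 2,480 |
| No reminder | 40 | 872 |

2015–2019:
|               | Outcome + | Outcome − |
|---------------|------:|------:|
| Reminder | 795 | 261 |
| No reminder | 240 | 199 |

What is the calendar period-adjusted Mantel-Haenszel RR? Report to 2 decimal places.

1.92

RR_MH = Σ(aᵢ·n₀ᵢ/nᵢ) / Σ(cᵢ·n₁ᵢ/nᵢ), with n₁ᵢ = aᵢ+bᵢ (exposed), n₀ᵢ = cᵢ+dᵢ (unexposed), nᵢ = n₁ᵢ+n₀ᵢ.
Stratum 1 (2010–2014): n₁ = 3157, n₀ = 912, n = 4069; a·n₀/n = 677·912/4069 = 151.7385; c·n₁/n = 40·3157/4069 = 31.0347
Stratum 2 (2015–2019): n₁ = 1056, n₀ = 439, n = 1495; a·n₀/n = 795·439/1495 = 233.4482; c·n₁/n = 240·1056/1495 = 169.5251
RR_MH = (151.7385 + 233.4482) / (31.0347 + 169.5251) = 385.1867 / 200.5597 = 1.92056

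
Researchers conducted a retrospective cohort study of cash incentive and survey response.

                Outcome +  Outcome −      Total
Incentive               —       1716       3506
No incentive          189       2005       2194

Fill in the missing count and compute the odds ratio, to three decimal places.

11.066

The missing cell is in the exposed row: 3506 − 1716 = 1790.
So a = 1790, b = 1716, c = 189, d = 2005.
OR = (a·d)/(b·c) = (1790 × 2005) / (1716 × 189) = 3588950 / 324324 = 11.06594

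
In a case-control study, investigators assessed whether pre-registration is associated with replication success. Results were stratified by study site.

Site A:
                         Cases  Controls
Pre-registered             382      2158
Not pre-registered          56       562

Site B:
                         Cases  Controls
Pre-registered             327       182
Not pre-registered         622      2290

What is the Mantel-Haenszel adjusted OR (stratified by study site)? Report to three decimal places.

4.020

OR_MH = Σ(aᵢdᵢ/nᵢ) / Σ(bᵢcᵢ/nᵢ), where nᵢ is the stratum total.
Stratum 1 (Site A): n = 3158; a·d/n = 382·562/3158 = 67.9810; b·c/n = 2158·56/3158 = 38.2673
Stratum 2 (Site B): n = 3421; a·d/n = 327·2290/3421 = 218.8921; b·c/n = 182·622/3421 = 33.0909
OR_MH = (67.9810 + 218.8921) / (38.2673 + 33.0909) = 286.8731 / 71.3582 = 4.02019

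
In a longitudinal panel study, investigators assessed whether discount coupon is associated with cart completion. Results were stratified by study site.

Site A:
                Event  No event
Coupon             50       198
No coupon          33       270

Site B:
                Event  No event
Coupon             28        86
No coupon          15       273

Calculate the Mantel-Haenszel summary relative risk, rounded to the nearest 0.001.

2.489

RR_MH = Σ(aᵢ·n₀ᵢ/nᵢ) / Σ(cᵢ·n₁ᵢ/nᵢ), with n₁ᵢ = aᵢ+bᵢ (exposed), n₀ᵢ = cᵢ+dᵢ (unexposed), nᵢ = n₁ᵢ+n₀ᵢ.
Stratum 1 (Site A): n₁ = 248, n₀ = 303, n = 551; a·n₀/n = 50·303/551 = 27.4955; c·n₁/n = 33·248/551 = 14.8530
Stratum 2 (Site B): n₁ = 114, n₀ = 288, n = 402; a·n₀/n = 28·288/402 = 20.0597; c·n₁/n = 15·114/402 = 4.2537
RR_MH = (27.4955 + 20.0597) / (14.8530 + 4.2537) = 47.5552 / 19.1067 = 2.48892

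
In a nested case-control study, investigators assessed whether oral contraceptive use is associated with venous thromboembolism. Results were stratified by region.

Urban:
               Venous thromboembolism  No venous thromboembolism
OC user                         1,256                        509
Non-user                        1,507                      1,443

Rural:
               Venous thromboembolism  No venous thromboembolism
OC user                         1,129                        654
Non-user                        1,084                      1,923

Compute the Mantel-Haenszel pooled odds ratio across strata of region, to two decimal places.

2.70

OR_MH = Σ(aᵢdᵢ/nᵢ) / Σ(bᵢcᵢ/nᵢ), where nᵢ is the stratum total.
Stratum 1 (Urban): n = 4715; a·d/n = 1256·1443/4715 = 384.3919; b·c/n = 509·1507/4715 = 162.6857
Stratum 2 (Rural): n = 4790; a·d/n = 1129·1923/4790 = 453.2499; b·c/n = 654·1084/4790 = 148.0033
OR_MH = (384.3919 + 453.2499) / (162.6857 + 148.0033) = 837.6418 / 310.6890 = 2.69608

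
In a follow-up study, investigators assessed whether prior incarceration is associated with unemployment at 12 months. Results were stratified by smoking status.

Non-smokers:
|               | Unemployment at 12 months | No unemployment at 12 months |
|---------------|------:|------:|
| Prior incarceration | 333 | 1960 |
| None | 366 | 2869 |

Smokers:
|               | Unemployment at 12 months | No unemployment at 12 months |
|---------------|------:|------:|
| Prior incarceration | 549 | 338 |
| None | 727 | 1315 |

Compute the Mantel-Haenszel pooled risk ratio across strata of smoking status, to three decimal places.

1.553

RR_MH = Σ(aᵢ·n₀ᵢ/nᵢ) / Σ(cᵢ·n₁ᵢ/nᵢ), with n₁ᵢ = aᵢ+bᵢ (exposed), n₀ᵢ = cᵢ+dᵢ (unexposed), nᵢ = n₁ᵢ+n₀ᵢ.
Stratum 1 (Non-smokers): n₁ = 2293, n₀ = 3235, n = 5528; a·n₀/n = 333·3235/5528 = 194.8725; c·n₁/n = 366·2293/5528 = 151.8158
Stratum 2 (Smokers): n₁ = 887, n₀ = 2042, n = 2929; a·n₀/n = 549·2042/2929 = 382.7443; c·n₁/n = 727·887/2929 = 220.1601
RR_MH = (194.8725 + 382.7443) / (151.8158 + 220.1601) = 577.6167 / 371.9760 = 1.55283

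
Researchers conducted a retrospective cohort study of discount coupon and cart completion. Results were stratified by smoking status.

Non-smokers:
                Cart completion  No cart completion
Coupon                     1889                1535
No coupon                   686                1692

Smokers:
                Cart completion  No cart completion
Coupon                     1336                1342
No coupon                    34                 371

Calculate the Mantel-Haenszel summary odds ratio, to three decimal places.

3.625

OR_MH = Σ(aᵢdᵢ/nᵢ) / Σ(bᵢcᵢ/nᵢ), where nᵢ is the stratum total.
Stratum 1 (Non-smokers): n = 5802; a·d/n = 1889·1692/5802 = 550.8769; b·c/n = 1535·686/5802 = 181.4909
Stratum 2 (Smokers): n = 3083; a·d/n = 1336·371/3083 = 160.7707; b·c/n = 1342·34/3083 = 14.7999
OR_MH = (550.8769 + 160.7707) / (181.4909 + 14.7999) = 711.6476 / 196.2907 = 3.62548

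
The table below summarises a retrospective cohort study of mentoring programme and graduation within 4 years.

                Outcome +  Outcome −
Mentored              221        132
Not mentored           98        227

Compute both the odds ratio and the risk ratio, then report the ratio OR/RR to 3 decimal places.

Cells: a = 221, b = 132, c = 98, d = 227.
OR = (221·227)/(132·98) = 50167/12936 = 3.87809
Risk in exposed = 221/353 = 0.62606; risk in unexposed = 98/325 = 0.30154; RR = 2.07623
OR/RR = 3.87809 / 2.07623 = 1.86786
The outcome is not rare, so the OR lies further from 1 than the RR.

1.868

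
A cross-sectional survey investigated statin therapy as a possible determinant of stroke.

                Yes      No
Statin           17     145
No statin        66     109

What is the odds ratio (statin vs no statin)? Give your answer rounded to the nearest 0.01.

Cells: a = 17, b = 145, c = 66, d = 109.
OR = (a·d)/(b·c) = (17 × 109) / (145 × 66) = 1853 / 9570 = 0.19363
Exposure is associated with lower odds of stroke (OR = 0.19 < 1).

0.19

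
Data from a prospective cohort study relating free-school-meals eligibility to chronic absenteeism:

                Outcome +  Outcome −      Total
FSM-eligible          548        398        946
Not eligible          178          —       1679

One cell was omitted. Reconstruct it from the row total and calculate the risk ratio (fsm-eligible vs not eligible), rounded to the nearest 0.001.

The missing cell is in the unexposed row: 1679 − 178 = 1501.
So a = 548, b = 398, c = 178, d = 1501.
RR = [a/(a+b)] / [c/(c+d)] = (548/946) / (178/1679) = 0.57928/0.10602 = 5.46412

5.464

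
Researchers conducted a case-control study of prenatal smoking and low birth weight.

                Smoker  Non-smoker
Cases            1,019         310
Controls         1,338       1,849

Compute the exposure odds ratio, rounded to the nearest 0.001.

4.542

Reading the table with exposure as columns: a = 1019 (Smoker, case), b = 1338 (Smoker, non-case), c = 310 (Non-smoker, case), d = 1849.
OR = (a·d)/(b·c) = (1019 × 1849) / (1338 × 310) = 1884131 / 414780 = 4.54248
The odds of low birth weight are about 4.54 times as high in the smoker group.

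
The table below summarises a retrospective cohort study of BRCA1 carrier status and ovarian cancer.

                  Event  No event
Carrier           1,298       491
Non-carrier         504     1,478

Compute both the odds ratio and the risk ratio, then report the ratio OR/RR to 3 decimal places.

Cells: a = 1298, b = 491, c = 504, d = 1478.
OR = (1298·1478)/(491·504) = 1918444/247464 = 7.75242
Risk in exposed = 1298/1789 = 0.72554; risk in unexposed = 504/1982 = 0.25429; RR = 2.85323
OR/RR = 7.75242 / 2.85323 = 2.71706
The outcome is not rare, so the OR lies further from 1 than the RR.

2.717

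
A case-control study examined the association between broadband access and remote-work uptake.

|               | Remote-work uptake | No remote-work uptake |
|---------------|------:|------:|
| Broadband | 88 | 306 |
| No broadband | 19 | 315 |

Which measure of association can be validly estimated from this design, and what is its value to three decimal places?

4.768

Cells: a = 88, b = 306, c = 19, d = 315.
This is a case-control study: participants were sampled on outcome status, so risks in the source population cannot be estimated directly — relative risk is not valid here. The odds ratio is the appropriate measure.
OR = (a·d)/(b·c) = (88 × 315) / (306 × 19) = 27720 / 5814 = 4.76780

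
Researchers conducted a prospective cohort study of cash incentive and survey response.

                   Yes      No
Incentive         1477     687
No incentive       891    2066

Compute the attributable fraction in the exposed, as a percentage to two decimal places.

55.85

Cells: a = 1477, b = 687, c = 891, d = 2066.
Risk in exposed = 1477/2164 = 0.68253; risk in unexposed = 891/2957 = 0.30132.
RR = 0.68253/0.30132 = 2.26515
AR% = (RR − 1)/RR × 100 = (2.26515 − 1)/2.26515 × 100 = 55.8528%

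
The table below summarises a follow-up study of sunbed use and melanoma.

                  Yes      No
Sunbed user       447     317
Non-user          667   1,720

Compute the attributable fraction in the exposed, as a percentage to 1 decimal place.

Cells: a = 447, b = 317, c = 667, d = 1720.
Risk in exposed = 447/764 = 0.58508; risk in unexposed = 667/2387 = 0.27943.
RR = 0.58508/0.27943 = 2.09383
AR% = (RR − 1)/RR × 100 = (2.09383 − 1)/2.09383 × 100 = 52.2406%

52.2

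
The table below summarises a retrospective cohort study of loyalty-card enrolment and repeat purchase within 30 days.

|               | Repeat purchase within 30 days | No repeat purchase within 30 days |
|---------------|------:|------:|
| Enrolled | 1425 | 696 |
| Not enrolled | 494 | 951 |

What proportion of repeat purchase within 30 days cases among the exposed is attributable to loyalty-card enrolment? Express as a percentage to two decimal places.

Cells: a = 1425, b = 696, c = 494, d = 951.
Risk in exposed = 1425/2121 = 0.67185; risk in unexposed = 494/1445 = 0.34187.
RR = 0.67185/0.34187 = 1.96524
AR% = (RR − 1)/RR × 100 = (1.96524 − 1)/1.96524 × 100 = 49.1156%

49.12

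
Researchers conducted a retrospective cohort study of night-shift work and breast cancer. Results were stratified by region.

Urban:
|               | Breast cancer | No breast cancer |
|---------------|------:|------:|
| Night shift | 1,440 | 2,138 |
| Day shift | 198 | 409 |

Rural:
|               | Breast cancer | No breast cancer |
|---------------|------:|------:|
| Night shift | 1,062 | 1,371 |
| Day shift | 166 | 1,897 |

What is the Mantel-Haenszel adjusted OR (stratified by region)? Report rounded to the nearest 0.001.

3.880

OR_MH = Σ(aᵢdᵢ/nᵢ) / Σ(bᵢcᵢ/nᵢ), where nᵢ is the stratum total.
Stratum 1 (Urban): n = 4185; a·d/n = 1440·409/4185 = 140.7312; b·c/n = 2138·198/4185 = 101.1527
Stratum 2 (Rural): n = 4496; a·d/n = 1062·1897/4496 = 448.0903; b·c/n = 1371·166/4496 = 50.6197
OR_MH = (140.7312 + 448.0903) / (101.1527 + 50.6197) = 588.8215 / 151.7724 = 3.87964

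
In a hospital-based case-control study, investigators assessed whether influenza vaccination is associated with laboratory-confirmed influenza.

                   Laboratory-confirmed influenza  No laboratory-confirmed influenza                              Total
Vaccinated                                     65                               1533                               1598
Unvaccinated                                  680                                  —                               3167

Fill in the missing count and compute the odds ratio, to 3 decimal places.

0.155

The missing cell is in the unexposed row: 3167 − 680 = 2487.
So a = 65, b = 1533, c = 680, d = 2487.
OR = (a·d)/(b·c) = (65 × 2487) / (1533 × 680) = 161655 / 1042440 = 0.15507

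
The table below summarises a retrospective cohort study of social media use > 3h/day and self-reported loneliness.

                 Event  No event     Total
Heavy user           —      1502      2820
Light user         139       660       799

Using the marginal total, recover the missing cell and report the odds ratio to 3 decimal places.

4.167

The missing cell is in the exposed row: 2820 − 1502 = 1318.
So a = 1318, b = 1502, c = 139, d = 660.
OR = (a·d)/(b·c) = (1318 × 660) / (1502 × 139) = 869880 / 208778 = 4.16653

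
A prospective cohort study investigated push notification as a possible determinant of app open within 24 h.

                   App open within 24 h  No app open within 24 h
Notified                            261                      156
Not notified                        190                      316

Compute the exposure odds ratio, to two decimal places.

Cells: a = 261, b = 156, c = 190, d = 316.
OR = (a·d)/(b·c) = (261 × 316) / (156 × 190) = 82476 / 29640 = 2.78259
The odds of app open within 24 h are about 2.78 times as high in the notified group.

2.78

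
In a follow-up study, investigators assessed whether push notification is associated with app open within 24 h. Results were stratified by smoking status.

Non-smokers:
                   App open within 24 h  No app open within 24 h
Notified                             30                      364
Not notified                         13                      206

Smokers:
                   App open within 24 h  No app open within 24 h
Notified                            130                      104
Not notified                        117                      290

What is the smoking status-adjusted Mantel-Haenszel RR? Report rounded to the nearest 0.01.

RR_MH = Σ(aᵢ·n₀ᵢ/nᵢ) / Σ(cᵢ·n₁ᵢ/nᵢ), with n₁ᵢ = aᵢ+bᵢ (exposed), n₀ᵢ = cᵢ+dᵢ (unexposed), nᵢ = n₁ᵢ+n₀ᵢ.
Stratum 1 (Non-smokers): n₁ = 394, n₀ = 219, n = 613; a·n₀/n = 30·219/613 = 10.7178; c·n₁/n = 13·394/613 = 8.3556
Stratum 2 (Smokers): n₁ = 234, n₀ = 407, n = 641; a·n₀/n = 130·407/641 = 82.5429; c·n₁/n = 117·234/641 = 42.7114
RR_MH = (10.7178 + 82.5429) / (8.3556 + 42.7114) = 93.2607 / 51.0670 = 1.82624

1.83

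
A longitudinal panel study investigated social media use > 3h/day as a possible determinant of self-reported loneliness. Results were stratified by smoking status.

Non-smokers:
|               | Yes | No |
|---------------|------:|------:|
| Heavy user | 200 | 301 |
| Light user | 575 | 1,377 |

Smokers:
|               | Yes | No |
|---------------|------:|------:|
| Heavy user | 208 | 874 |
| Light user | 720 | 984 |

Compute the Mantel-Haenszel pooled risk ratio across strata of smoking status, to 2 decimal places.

RR_MH = Σ(aᵢ·n₀ᵢ/nᵢ) / Σ(cᵢ·n₁ᵢ/nᵢ), with n₁ᵢ = aᵢ+bᵢ (exposed), n₀ᵢ = cᵢ+dᵢ (unexposed), nᵢ = n₁ᵢ+n₀ᵢ.
Stratum 1 (Non-smokers): n₁ = 501, n₀ = 1952, n = 2453; a·n₀/n = 200·1952/2453 = 159.1521; c·n₁/n = 575·501/2453 = 117.4378
Stratum 2 (Smokers): n₁ = 1082, n₀ = 1704, n = 2786; a·n₀/n = 208·1704/2786 = 127.2190; c·n₁/n = 720·1082/2786 = 279.6267
RR_MH = (159.1521 + 127.2190) / (117.4378 + 279.6267) = 286.3710 / 397.0645 = 0.72122

0.72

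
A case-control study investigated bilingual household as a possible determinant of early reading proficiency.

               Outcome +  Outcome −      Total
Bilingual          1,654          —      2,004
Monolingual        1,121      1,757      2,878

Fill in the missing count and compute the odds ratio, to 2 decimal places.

7.41

The missing cell is in the exposed row: 2004 − 1654 = 350.
So a = 1654, b = 350, c = 1121, d = 1757.
OR = (a·d)/(b·c) = (1654 × 1757) / (350 × 1121) = 2906078 / 392350 = 7.40685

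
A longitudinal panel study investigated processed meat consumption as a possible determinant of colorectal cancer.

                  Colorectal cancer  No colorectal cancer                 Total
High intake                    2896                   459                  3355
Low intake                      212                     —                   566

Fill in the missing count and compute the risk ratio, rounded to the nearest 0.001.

The missing cell is in the unexposed row: 566 − 212 = 354.
So a = 2896, b = 459, c = 212, d = 354.
RR = [a/(a+b)] / [c/(c+d)] = (2896/3355) / (212/566) = 0.86319/0.37456 = 2.30455

2.305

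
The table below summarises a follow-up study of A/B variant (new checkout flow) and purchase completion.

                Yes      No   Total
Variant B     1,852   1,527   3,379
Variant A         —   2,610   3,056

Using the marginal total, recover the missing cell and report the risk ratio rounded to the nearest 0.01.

3.76

The missing cell is in the unexposed row: 3056 − 2610 = 446.
So a = 1852, b = 1527, c = 446, d = 2610.
RR = [a/(a+b)] / [c/(c+d)] = (1852/3379) / (446/3056) = 0.54809/0.14594 = 3.75553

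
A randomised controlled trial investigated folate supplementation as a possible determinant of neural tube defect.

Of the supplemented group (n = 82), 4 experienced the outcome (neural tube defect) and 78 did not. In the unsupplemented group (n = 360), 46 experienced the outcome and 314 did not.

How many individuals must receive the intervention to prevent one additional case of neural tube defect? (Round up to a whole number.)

13

Risk in treated group = 4/82 = 0.04878; risk in control = 46/360 = 0.12778.
Absolute risk reduction = 0.12778 − 0.04878 = 0.07900
NNT = 1 / ARR = 1 / 0.07900 = 12.659 → round up → 13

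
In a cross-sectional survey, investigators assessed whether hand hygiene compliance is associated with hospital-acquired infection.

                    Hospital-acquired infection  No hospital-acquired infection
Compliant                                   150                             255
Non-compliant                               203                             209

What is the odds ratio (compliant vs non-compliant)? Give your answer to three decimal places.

0.606

Cells: a = 150, b = 255, c = 203, d = 209.
OR = (a·d)/(b·c) = (150 × 209) / (255 × 203) = 31350 / 51765 = 0.60562
Exposure is associated with lower odds of hospital-acquired infection (OR = 0.61 < 1).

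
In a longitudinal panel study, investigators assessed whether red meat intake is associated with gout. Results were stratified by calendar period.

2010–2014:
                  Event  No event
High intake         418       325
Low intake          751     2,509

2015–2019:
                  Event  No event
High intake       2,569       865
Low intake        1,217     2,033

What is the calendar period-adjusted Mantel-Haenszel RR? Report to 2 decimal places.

2.08

RR_MH = Σ(aᵢ·n₀ᵢ/nᵢ) / Σ(cᵢ·n₁ᵢ/nᵢ), with n₁ᵢ = aᵢ+bᵢ (exposed), n₀ᵢ = cᵢ+dᵢ (unexposed), nᵢ = n₁ᵢ+n₀ᵢ.
Stratum 1 (2010–2014): n₁ = 743, n₀ = 3260, n = 4003; a·n₀/n = 418·3260/4003 = 340.4147; c·n₁/n = 751·743/4003 = 139.3937
Stratum 2 (2015–2019): n₁ = 3434, n₀ = 3250, n = 6684; a·n₀/n = 2569·3250/6684 = 1249.1397; c·n₁/n = 1217·3434/6684 = 625.2510
RR_MH = (340.4147 + 1249.1397) / (139.3937 + 625.2510) = 1589.5544 / 764.6448 = 2.07881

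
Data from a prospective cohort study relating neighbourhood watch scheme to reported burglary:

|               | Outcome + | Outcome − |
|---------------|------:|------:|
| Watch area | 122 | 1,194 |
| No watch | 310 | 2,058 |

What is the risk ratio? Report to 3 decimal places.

Cells: a = 122, b = 1194, c = 310, d = 2058.
Risk in exposed = 122/1316 = 0.09271; risk in unexposed = 310/2368 = 0.13091.
RR = 0.09271 / 0.13091 = 0.70815
The risk is 29% lower among the exposed than among the unexposed.

0.708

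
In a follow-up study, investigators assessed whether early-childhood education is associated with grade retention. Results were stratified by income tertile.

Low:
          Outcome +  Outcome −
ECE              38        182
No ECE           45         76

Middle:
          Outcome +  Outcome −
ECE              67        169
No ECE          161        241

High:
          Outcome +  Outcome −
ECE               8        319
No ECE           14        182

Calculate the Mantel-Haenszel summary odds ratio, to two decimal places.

0.49

OR_MH = Σ(aᵢdᵢ/nᵢ) / Σ(bᵢcᵢ/nᵢ), where nᵢ is the stratum total.
Stratum 1 (Low): n = 341; a·d/n = 38·76/341 = 8.4692; b·c/n = 182·45/341 = 24.0176
Stratum 2 (Middle): n = 638; a·d/n = 67·241/638 = 25.3088; b·c/n = 169·161/638 = 42.6473
Stratum 3 (High): n = 523; a·d/n = 8·182/523 = 2.7839; b·c/n = 319·14/523 = 8.5392
OR_MH = (8.4692 + 25.3088 + 2.7839) / (24.0176 + 42.6473 + 8.5392) = 36.5619 / 75.2041 = 0.48617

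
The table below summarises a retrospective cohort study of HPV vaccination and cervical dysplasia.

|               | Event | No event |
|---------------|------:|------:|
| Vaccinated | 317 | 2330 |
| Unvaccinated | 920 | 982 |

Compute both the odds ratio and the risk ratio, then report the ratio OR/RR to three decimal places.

Cells: a = 317, b = 2330, c = 920, d = 982.
OR = (317·982)/(2330·920) = 311294/2143600 = 0.14522
Risk in exposed = 317/2647 = 0.11976; risk in unexposed = 920/1902 = 0.48370; RR = 0.24759
OR/RR = 0.14522 / 0.24759 = 0.58654
The outcome is not rare, so the OR lies further from 1 than the RR.

0.587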